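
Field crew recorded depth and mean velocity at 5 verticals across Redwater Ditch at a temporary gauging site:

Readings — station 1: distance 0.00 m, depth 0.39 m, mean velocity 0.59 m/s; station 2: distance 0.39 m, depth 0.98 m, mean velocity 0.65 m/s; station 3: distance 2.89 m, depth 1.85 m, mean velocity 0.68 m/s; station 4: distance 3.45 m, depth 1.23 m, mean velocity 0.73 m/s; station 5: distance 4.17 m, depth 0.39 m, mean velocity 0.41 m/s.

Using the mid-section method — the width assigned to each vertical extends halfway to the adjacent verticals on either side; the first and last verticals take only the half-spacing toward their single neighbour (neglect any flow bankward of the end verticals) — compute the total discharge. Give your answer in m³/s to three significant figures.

3.52 m³/s

w_1 = (0.39 − 0.00)/2 = 0.195 m; q_1 = 0.59 × 0.39 × 0.195 = 0.04487 m³/s
w_2 = (2.89 − 0.00)/2 = 1.445 m; q_2 = 0.65 × 0.98 × 1.445 = 0.9205 m³/s
w_3 = (3.45 − 0.39)/2 = 1.53 m; q_3 = 0.68 × 1.85 × 1.53 = 1.925 m³/s
w_4 = (4.17 − 2.89)/2 = 0.64 m; q_4 = 0.73 × 1.23 × 0.64 = 0.5747 m³/s
w_5 = (4.17 − 3.45)/2 = 0.36 m; q_5 = 0.41 × 0.39 × 0.36 = 0.05756 m³/s
Q = Σ qᵢ = 3.522 m³/s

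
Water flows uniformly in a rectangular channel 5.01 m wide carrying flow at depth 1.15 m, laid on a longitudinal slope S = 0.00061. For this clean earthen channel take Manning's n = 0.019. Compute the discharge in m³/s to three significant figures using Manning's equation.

6.39 m³/s

A = b·y = 5.01 × 1.15 = 5.762 m²
P = b + 2y = 5.01 + 2×1.15 = 7.310 m
R = A/P = 5.762/7.310 = 0.7882 m
Q = (1/n)·A·R^(2/3)·S^(1/2) = (1/0.019) × 5.762 × 0.7882^(2/3) × 0.00061^(1/2) = 6.390 m³/s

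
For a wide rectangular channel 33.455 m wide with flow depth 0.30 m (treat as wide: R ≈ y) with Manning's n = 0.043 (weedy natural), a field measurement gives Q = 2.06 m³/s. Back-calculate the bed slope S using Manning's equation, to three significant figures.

A = b·y = 33.455 × 0.30 = 10.04 m²
Wide channel: R ≈ y = 0.30 m
S = (Q·n / (1·A·R^(2/3)))² = (2.06×0.043 / (1×10.04×0.4481))² = 0.0003879

0.000388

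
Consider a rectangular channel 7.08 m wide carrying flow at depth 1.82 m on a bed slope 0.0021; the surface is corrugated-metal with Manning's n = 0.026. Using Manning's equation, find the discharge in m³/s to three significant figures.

25.7 m³/s

A = b·y = 7.08 × 1.82 = 12.89 m²
P = b + 2y = 7.08 + 2×1.82 = 10.72 m
R = A/P = 12.89/10.72 = 1.202 m
Q = (1/n)·A·R^(2/3)·S^(1/2) = (1/0.026) × 12.89 × 1.202^(2/3) × 0.0021^(1/2) = 25.68 m³/s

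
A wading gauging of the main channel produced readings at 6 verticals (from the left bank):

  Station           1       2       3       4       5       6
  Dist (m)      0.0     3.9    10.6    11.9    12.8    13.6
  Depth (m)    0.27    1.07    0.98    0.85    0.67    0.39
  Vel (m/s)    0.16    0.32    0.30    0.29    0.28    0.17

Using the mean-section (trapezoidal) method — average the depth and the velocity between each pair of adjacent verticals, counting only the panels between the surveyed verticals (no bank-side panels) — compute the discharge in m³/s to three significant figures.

3.40 m³/s

Panel 1-2: Δb = 3.9 m, d̄ = (0.27+1.07)/2 = 0.67, v̄ = (0.16+0.32)/2 = 0.24 → q = 3.9×0.67×0.24 = 0.6271 m³/s
Panel 2-3: Δb = 6.7 m, d̄ = (1.07+0.98)/2 = 1.025, v̄ = (0.32+0.30)/2 = 0.31 → q = 6.7×1.025×0.31 = 2.129 m³/s
Panel 3-4: Δb = 1.3 m, d̄ = (0.98+0.85)/2 = 0.915, v̄ = (0.30+0.29)/2 = 0.295 → q = 1.3×0.915×0.295 = 0.3509 m³/s
Panel 4-5: Δb = 0.9 m, d̄ = (0.85+0.67)/2 = 0.76, v̄ = (0.29+0.28)/2 = 0.285 → q = 0.9×0.76×0.285 = 0.1949 m³/s
Panel 5-6: Δb = 0.8 m, d̄ = (0.67+0.39)/2 = 0.53, v̄ = (0.28+0.17)/2 = 0.225 → q = 0.8×0.53×0.225 = 0.09540 m³/s
Q = Σ q = 3.397 m³/s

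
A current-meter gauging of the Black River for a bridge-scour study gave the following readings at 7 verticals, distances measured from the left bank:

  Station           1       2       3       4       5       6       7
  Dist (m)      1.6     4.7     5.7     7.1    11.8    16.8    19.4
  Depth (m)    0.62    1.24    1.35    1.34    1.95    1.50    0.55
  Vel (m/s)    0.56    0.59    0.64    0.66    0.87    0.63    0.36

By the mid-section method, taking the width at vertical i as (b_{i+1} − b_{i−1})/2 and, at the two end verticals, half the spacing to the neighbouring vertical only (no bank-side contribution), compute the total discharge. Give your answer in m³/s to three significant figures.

w_1 = (4.7 − 1.6)/2 = 1.55 m; q_1 = 0.56 × 0.62 × 1.55 = 0.5382 m³/s
w_2 = (5.7 − 1.6)/2 = 2.05 m; q_2 = 0.59 × 1.24 × 2.05 = 1.500 m³/s
w_3 = (7.1 − 4.7)/2 = 1.2 m; q_3 = 0.64 × 1.35 × 1.2 = 1.037 m³/s
w_4 = (11.8 − 5.7)/2 = 3.05 m; q_4 = 0.66 × 1.34 × 3.05 = 2.697 m³/s
w_5 = (16.8 − 7.1)/2 = 4.85 m; q_5 = 0.87 × 1.95 × 4.85 = 8.228 m³/s
w_6 = (19.4 − 11.8)/2 = 3.8 m; q_6 = 0.63 × 1.50 × 3.8 = 3.591 m³/s
w_7 = (19.4 − 16.8)/2 = 1.3 m; q_7 = 0.36 × 0.55 × 1.3 = 0.2574 m³/s
Q = Σ qᵢ = 17.85 m³/s

17.8 m³/s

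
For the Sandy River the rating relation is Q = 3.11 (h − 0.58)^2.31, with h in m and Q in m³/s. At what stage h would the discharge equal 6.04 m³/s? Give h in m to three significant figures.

h − h₀ = (Q/C)^(1/b) = (6.04/3.11)^(1/2.31) = 1.333 m
h = 0.58 + 1.333 = 1.913 m

1.91 m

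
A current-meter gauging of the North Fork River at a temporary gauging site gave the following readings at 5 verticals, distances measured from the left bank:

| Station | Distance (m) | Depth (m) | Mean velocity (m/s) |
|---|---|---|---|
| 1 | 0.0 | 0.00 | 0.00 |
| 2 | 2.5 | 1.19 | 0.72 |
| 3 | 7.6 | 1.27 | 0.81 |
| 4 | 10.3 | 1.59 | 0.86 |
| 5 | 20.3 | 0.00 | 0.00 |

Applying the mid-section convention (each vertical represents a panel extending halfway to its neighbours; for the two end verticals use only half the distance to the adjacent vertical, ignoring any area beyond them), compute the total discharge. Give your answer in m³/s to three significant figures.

w_2 = (7.6 − 0.0)/2 = 3.8 m; q_2 = 0.72 × 1.19 × 3.8 = 3.256 m³/s
w_3 = (10.3 − 2.5)/2 = 3.9 m; q_3 = 0.81 × 1.27 × 3.9 = 4.012 m³/s
w_4 = (20.3 − 7.6)/2 = 6.35 m; q_4 = 0.86 × 1.59 × 6.35 = 8.683 m³/s
Stations 1, 5 contribute zero (depth or velocity is 0).
Q = Σ qᵢ = 15.95 m³/s

16.0 m³/s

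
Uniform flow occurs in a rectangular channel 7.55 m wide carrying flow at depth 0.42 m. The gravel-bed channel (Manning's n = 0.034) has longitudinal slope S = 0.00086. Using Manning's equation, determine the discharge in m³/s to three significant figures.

A = b·y = 7.55 × 0.42 = 3.171 m²
P = b + 2y = 7.55 + 2×0.42 = 8.390 m
R = A/P = 3.171/8.390 = 0.3779 m
Q = (1/n)·A·R^(2/3)·S^(1/2) = (1/0.034) × 3.171 × 0.3779^(2/3) × 0.00086^(1/2) = 1.430 m³/s

1.43 m³/s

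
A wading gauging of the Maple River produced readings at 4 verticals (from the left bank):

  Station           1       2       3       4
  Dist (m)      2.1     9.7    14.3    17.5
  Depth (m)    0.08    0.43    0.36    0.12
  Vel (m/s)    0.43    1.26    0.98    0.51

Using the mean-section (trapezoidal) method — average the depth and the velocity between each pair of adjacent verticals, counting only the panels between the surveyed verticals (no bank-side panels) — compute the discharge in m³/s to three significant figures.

Panel 1-2: Δb = 7.6 m, d̄ = (0.08+0.43)/2 = 0.255, v̄ = (0.43+1.26)/2 = 0.845 → q = 7.6×0.255×0.845 = 1.638 m³/s
Panel 2-3: Δb = 4.6 m, d̄ = (0.43+0.36)/2 = 0.395, v̄ = (1.26+0.98)/2 = 1.12 → q = 4.6×0.395×1.12 = 2.035 m³/s
Panel 3-4: Δb = 3.2 m, d̄ = (0.36+0.12)/2 = 0.24, v̄ = (0.98+0.51)/2 = 0.745 → q = 3.2×0.24×0.745 = 0.5722 m³/s
Q = Σ q = 4.245 m³/s

4.24 m³/s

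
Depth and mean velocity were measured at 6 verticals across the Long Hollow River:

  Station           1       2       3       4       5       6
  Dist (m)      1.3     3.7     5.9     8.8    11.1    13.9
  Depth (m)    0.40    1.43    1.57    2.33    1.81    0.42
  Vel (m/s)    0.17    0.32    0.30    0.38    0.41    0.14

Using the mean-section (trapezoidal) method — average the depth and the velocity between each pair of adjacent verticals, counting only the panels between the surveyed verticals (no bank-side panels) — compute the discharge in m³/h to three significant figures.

Panel 1-2: Δb = 2.4 m, d̄ = (0.40+1.43)/2 = 0.915, v̄ = (0.17+0.32)/2 = 0.245 → q = 2.4×0.915×0.245 = 0.5380 m³/s
Panel 2-3: Δb = 2.2 m, d̄ = (1.43+1.57)/2 = 1.5, v̄ = (0.32+0.30)/2 = 0.31 → q = 2.2×1.5×0.31 = 1.023 m³/s
Panel 3-4: Δb = 2.9 m, d̄ = (1.57+2.33)/2 = 1.95, v̄ = (0.30+0.38)/2 = 0.34 → q = 2.9×1.95×0.34 = 1.923 m³/s
Panel 4-5: Δb = 2.3 m, d̄ = (2.33+1.81)/2 = 2.07, v̄ = (0.38+0.41)/2 = 0.395 → q = 2.3×2.07×0.395 = 1.881 m³/s
Panel 5-6: Δb = 2.8 m, d̄ = (1.81+0.42)/2 = 1.115, v̄ = (0.41+0.14)/2 = 0.275 → q = 2.8×1.115×0.275 = 0.8586 m³/s
Q = Σ q = 6.223 m³/s
= 6.223 × 3600 = 22400 m³/h

22400 m³/h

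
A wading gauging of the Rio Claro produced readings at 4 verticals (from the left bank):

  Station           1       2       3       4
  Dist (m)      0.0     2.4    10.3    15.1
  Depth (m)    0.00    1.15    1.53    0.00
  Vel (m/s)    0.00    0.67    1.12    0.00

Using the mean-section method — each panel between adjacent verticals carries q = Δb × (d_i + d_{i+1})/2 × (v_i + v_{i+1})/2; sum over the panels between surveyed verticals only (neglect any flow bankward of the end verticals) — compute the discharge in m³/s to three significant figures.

Panel 1-2: Δb = 2.4 m, d̄ = (0.00+1.15)/2 = 0.575, v̄ = (0.00+0.67)/2 = 0.335 → q = 2.4×0.575×0.335 = 0.4623 m³/s
Panel 2-3: Δb = 7.9 m, d̄ = (1.15+1.53)/2 = 1.34, v̄ = (0.67+1.12)/2 = 0.895 → q = 7.9×1.34×0.895 = 9.474 m³/s
Panel 3-4: Δb = 4.8 m, d̄ = (1.53+0.00)/2 = 0.765, v̄ = (1.12+0.00)/2 = 0.56 → q = 4.8×0.765×0.56 = 2.056 m³/s
Q = Σ q = 11.99 m³/s

12.0 m³/s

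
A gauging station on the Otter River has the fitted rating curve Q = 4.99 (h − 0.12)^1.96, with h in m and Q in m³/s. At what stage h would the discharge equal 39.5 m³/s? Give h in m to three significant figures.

h − h₀ = (Q/C)^(1/b) = (39.5/4.99)^(1/1.96) = 2.874 m
h = 0.12 + 2.874 = 2.994 m

2.99 m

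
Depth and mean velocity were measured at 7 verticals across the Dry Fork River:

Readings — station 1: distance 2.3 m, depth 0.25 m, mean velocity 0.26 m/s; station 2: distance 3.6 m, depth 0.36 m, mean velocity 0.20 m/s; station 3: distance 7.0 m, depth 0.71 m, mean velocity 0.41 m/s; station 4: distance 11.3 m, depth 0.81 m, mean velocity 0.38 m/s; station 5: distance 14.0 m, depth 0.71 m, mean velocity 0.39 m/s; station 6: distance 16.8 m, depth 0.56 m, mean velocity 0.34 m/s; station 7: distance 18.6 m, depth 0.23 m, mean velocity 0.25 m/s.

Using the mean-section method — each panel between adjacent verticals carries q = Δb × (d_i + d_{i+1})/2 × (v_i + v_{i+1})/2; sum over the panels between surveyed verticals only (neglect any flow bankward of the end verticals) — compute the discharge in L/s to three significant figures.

Panel 1-2: Δb = 1.3 m, d̄ = (0.25+0.36)/2 = 0.305, v̄ = (0.26+0.20)/2 = 0.23 → q = 1.3×0.305×0.23 = 0.09120 m³/s
Panel 2-3: Δb = 3.4 m, d̄ = (0.36+0.71)/2 = 0.535, v̄ = (0.20+0.41)/2 = 0.305 → q = 3.4×0.535×0.305 = 0.5548 m³/s
Panel 3-4: Δb = 4.3 m, d̄ = (0.71+0.81)/2 = 0.76, v̄ = (0.41+0.38)/2 = 0.395 → q = 4.3×0.76×0.395 = 1.291 m³/s
Panel 4-5: Δb = 2.7 m, d̄ = (0.81+0.71)/2 = 0.76, v̄ = (0.38+0.39)/2 = 0.385 → q = 2.7×0.76×0.385 = 0.7900 m³/s
Panel 5-6: Δb = 2.8 m, d̄ = (0.71+0.56)/2 = 0.635, v̄ = (0.39+0.34)/2 = 0.365 → q = 2.8×0.635×0.365 = 0.6490 m³/s
Panel 6-7: Δb = 1.8 m, d̄ = (0.56+0.23)/2 = 0.395, v̄ = (0.34+0.25)/2 = 0.295 → q = 1.8×0.395×0.295 = 0.2097 m³/s
Q = Σ q = 3.586 m³/s
= 3.586 × 1000 = 3586 L/s

3590 L/s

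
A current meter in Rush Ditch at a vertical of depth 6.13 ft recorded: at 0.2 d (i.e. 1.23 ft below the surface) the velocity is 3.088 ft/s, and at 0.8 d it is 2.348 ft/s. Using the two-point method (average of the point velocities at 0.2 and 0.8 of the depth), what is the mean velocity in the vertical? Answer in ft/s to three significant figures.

v̄ = (3.088 + 2.348) / 2 = 2.718 ft/s

2.72 ft/s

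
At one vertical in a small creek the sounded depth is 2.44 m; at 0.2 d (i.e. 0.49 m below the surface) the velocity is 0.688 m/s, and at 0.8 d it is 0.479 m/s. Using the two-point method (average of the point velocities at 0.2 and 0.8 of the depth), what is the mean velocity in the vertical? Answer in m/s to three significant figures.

0.584 m/s

v̄ = (0.688 + 0.479) / 2 = 0.5835 m/s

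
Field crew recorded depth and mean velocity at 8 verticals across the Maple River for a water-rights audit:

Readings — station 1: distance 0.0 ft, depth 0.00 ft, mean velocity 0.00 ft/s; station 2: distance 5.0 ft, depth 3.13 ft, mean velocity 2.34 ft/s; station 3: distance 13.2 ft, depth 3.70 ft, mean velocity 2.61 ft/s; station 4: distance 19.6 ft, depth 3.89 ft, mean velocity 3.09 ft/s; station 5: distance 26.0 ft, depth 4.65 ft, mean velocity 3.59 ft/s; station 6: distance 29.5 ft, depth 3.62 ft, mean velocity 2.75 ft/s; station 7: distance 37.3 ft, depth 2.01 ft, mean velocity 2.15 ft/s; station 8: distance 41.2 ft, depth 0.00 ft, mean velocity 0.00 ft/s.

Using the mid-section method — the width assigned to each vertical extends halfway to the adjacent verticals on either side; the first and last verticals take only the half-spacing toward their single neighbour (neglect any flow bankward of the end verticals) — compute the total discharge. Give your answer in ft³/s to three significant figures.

w_2 = (13.2 − 0.0)/2 = 6.6 ft; q_2 = 2.34 × 3.13 × 6.6 = 48.34 ft³/s
w_3 = (19.6 − 5.0)/2 = 7.3 ft; q_3 = 2.61 × 3.70 × 7.3 = 70.50 ft³/s
w_4 = (26.0 − 13.2)/2 = 6.4 ft; q_4 = 3.09 × 3.89 × 6.4 = 76.93 ft³/s
w_5 = (29.5 − 19.6)/2 = 4.95 ft; q_5 = 3.59 × 4.65 × 4.95 = 82.63 ft³/s
w_6 = (37.3 − 26.0)/2 = 5.65 ft; q_6 = 2.75 × 3.62 × 5.65 = 56.25 ft³/s
w_7 = (41.2 − 29.5)/2 = 5.85 ft; q_7 = 2.15 × 2.01 × 5.85 = 25.28 ft³/s
Stations 1, 8 contribute zero (depth or velocity is 0).
Q = Σ qᵢ = 359.9 ft³/s

360 ft³/s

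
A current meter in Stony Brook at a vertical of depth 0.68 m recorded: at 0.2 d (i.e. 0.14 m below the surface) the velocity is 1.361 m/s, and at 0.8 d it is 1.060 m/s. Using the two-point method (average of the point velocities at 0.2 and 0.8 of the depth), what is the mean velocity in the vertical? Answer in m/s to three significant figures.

v̄ = (1.361 + 1.060) / 2 = 1.211 m/s

1.21 m/s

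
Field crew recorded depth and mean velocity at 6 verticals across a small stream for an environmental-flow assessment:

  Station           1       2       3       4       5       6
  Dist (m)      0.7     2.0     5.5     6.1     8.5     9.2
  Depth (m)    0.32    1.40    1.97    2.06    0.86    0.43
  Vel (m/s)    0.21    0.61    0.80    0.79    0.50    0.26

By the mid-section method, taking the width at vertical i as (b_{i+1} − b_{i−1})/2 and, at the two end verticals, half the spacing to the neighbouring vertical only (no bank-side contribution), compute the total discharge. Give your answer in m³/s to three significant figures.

8.47 m³/s

w_1 = (2.0 − 0.7)/2 = 0.65 m; q_1 = 0.21 × 0.32 × 0.65 = 0.04368 m³/s
w_2 = (5.5 − 0.7)/2 = 2.4 m; q_2 = 0.61 × 1.40 × 2.4 = 2.050 m³/s
w_3 = (6.1 − 2.0)/2 = 2.05 m; q_3 = 0.80 × 1.97 × 2.05 = 3.231 m³/s
w_4 = (8.5 − 5.5)/2 = 1.5 m; q_4 = 0.79 × 2.06 × 1.5 = 2.441 m³/s
w_5 = (9.2 − 6.1)/2 = 1.55 m; q_5 = 0.50 × 0.86 × 1.55 = 0.6665 m³/s
w_6 = (9.2 − 8.5)/2 = 0.35 m; q_6 = 0.26 × 0.43 × 0.35 = 0.03913 m³/s
Q = Σ qᵢ = 8.471 m³/s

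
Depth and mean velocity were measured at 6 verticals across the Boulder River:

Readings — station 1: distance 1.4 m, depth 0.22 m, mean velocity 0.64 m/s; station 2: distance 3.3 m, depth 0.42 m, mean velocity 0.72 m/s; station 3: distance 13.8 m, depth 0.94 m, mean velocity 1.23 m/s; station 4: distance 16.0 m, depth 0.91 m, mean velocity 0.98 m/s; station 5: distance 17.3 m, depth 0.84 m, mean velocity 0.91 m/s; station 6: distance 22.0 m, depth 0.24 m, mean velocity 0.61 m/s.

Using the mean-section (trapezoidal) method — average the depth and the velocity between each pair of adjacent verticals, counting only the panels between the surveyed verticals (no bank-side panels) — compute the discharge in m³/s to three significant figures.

Panel 1-2: Δb = 1.9 m, d̄ = (0.22+0.42)/2 = 0.32, v̄ = (0.64+0.72)/2 = 0.68 → q = 1.9×0.32×0.68 = 0.4134 m³/s
Panel 2-3: Δb = 10.5 m, d̄ = (0.42+0.94)/2 = 0.68, v̄ = (0.72+1.23)/2 = 0.975 → q = 10.5×0.68×0.975 = 6.962 m³/s
Panel 3-4: Δb = 2.2 m, d̄ = (0.94+0.91)/2 = 0.925, v̄ = (1.23+0.98)/2 = 1.105 → q = 2.2×0.925×1.105 = 2.249 m³/s
Panel 4-5: Δb = 1.3 m, d̄ = (0.91+0.84)/2 = 0.875, v̄ = (0.98+0.91)/2 = 0.945 → q = 1.3×0.875×0.945 = 1.075 m³/s
Panel 5-6: Δb = 4.7 m, d̄ = (0.84+0.24)/2 = 0.54, v̄ = (0.91+0.61)/2 = 0.76 → q = 4.7×0.54×0.76 = 1.929 m³/s
Q = Σ q = 12.63 m³/s

12.6 m³/s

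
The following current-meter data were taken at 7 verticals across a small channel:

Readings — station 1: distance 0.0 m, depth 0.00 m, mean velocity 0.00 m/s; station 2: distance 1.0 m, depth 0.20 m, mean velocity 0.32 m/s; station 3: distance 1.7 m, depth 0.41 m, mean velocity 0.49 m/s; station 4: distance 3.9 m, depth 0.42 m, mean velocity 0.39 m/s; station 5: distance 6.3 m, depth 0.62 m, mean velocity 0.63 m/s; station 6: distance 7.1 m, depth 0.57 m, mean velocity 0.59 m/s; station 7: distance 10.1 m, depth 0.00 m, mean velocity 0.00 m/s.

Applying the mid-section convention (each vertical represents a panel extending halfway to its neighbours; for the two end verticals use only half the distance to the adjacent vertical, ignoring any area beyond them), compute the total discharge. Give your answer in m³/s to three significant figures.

w_2 = (1.7 − 0.0)/2 = 0.85 m; q_2 = 0.32 × 0.20 × 0.85 = 0.05440 m³/s
w_3 = (3.9 − 1.0)/2 = 1.45 m; q_3 = 0.49 × 0.41 × 1.45 = 0.2913 m³/s
w_4 = (6.3 − 1.7)/2 = 2.3 m; q_4 = 0.39 × 0.42 × 2.3 = 0.3767 m³/s
w_5 = (7.1 − 3.9)/2 = 1.6 m; q_5 = 0.63 × 0.62 × 1.6 = 0.6250 m³/s
w_6 = (10.1 − 6.3)/2 = 1.9 m; q_6 = 0.59 × 0.57 × 1.9 = 0.6390 m³/s
Stations 1, 7 contribute zero (depth or velocity is 0).
Q = Σ qᵢ = 1.986 m³/s

1.99 m³/s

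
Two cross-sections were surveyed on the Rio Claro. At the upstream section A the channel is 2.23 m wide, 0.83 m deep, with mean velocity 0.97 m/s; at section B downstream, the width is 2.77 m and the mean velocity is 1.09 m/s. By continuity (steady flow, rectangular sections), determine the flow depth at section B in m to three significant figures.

0.595 m

Q = A₁V₁ = (2.23×0.83) × 0.97 = 1.795 m³/s
d₂ = Q/(b₂ V₂) = 1.795/(2.77×1.09) = 0.5946 m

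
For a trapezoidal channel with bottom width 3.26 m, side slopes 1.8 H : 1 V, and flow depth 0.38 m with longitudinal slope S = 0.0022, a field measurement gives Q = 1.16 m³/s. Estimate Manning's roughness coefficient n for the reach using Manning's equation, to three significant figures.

0.0278

A = (b + z·y)·y = (3.26 + 1.8×0.38)×0.38 = 1.499 m²
P = b + 2y√(1+z²) = 3.26 + 2×0.38×√(1+1.8²) = 4.825 m
R = A/P = 1.499/4.825 = 0.3106 m
n = (1/Q)·A·R^(2/3)·S^(1/2) = (1/1.16) × 1.499 × 0.4587 × 0.04690 = 0.02779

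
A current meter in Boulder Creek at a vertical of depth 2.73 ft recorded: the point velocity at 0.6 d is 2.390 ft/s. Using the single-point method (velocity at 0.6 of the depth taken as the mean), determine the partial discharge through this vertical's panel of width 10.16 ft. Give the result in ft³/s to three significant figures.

66.3 ft³/s

v̄ = v₀.₆ = 2.390 ft/s
q = v̄ × d × w = 2.390 × 2.73 × 10.16 = 66.29 ft³/s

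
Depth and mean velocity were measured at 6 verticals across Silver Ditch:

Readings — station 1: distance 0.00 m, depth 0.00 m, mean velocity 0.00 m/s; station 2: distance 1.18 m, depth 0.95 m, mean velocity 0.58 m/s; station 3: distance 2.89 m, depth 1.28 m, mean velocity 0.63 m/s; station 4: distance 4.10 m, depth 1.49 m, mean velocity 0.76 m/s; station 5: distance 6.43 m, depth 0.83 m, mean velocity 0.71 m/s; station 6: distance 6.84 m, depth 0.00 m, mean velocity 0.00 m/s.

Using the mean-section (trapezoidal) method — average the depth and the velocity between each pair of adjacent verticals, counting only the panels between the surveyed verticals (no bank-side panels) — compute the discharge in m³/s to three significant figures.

Panel 1-2: Δb = 1.18 m, d̄ = (0.00+0.95)/2 = 0.475, v̄ = (0.00+0.58)/2 = 0.29 → q = 1.18×0.475×0.29 = 0.1625 m³/s
Panel 2-3: Δb = 1.71 m, d̄ = (0.95+1.28)/2 = 1.115, v̄ = (0.58+0.63)/2 = 0.605 → q = 1.71×1.115×0.605 = 1.154 m³/s
Panel 3-4: Δb = 1.21 m, d̄ = (1.28+1.49)/2 = 1.385, v̄ = (0.63+0.76)/2 = 0.695 → q = 1.21×1.385×0.695 = 1.165 m³/s
Panel 4-5: Δb = 2.33 m, d̄ = (1.49+0.83)/2 = 1.16, v̄ = (0.76+0.71)/2 = 0.735 → q = 2.33×1.16×0.735 = 1.987 m³/s
Panel 5-6: Δb = 0.41 m, d̄ = (0.83+0.00)/2 = 0.415, v̄ = (0.71+0.00)/2 = 0.355 → q = 0.41×0.415×0.355 = 0.06040 m³/s
Q = Σ q = 4.528 m³/s

4.53 m³/s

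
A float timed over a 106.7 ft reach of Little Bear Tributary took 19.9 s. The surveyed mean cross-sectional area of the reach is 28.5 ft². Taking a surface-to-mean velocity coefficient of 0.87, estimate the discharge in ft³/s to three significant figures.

v_surface = L / t̄ = 106.7 / 19.9 = 5.362 ft/s
v_mean = 0.87 × 5.362 = 4.665 ft/s
Q = A × v_mean = 28.5 × 4.665 = 132.9 ft³/s

133 ft³/s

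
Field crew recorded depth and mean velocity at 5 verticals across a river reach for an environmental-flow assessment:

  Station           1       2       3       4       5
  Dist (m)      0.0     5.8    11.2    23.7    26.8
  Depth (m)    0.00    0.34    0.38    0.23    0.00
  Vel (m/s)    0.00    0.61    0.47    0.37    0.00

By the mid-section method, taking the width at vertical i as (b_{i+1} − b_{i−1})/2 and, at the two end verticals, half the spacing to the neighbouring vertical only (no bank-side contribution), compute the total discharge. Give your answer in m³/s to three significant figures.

3.42 m³/s

w_2 = (11.2 − 0.0)/2 = 5.6 m; q_2 = 0.61 × 0.34 × 5.6 = 1.161 m³/s
w_3 = (23.7 − 5.8)/2 = 8.95 m; q_3 = 0.47 × 0.38 × 8.95 = 1.598 m³/s
w_4 = (26.8 − 11.2)/2 = 7.8 m; q_4 = 0.37 × 0.23 × 7.8 = 0.6638 m³/s
Stations 1, 5 contribute zero (depth or velocity is 0).
Q = Σ qᵢ = 3.424 m³/s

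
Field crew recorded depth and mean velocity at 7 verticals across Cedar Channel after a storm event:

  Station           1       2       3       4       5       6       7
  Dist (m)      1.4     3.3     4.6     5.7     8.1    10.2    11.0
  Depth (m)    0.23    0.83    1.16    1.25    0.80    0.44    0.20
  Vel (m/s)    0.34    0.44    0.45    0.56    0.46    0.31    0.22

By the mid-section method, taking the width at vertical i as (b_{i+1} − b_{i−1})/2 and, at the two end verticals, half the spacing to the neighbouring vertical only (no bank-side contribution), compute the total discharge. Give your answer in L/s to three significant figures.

w_1 = (3.3 − 1.4)/2 = 0.95 m; q_1 = 0.34 × 0.23 × 0.95 = 0.07429 m³/s
w_2 = (4.6 − 1.4)/2 = 1.6 m; q_2 = 0.44 × 0.83 × 1.6 = 0.5843 m³/s
w_3 = (5.7 − 3.3)/2 = 1.2 m; q_3 = 0.45 × 1.16 × 1.2 = 0.6264 m³/s
w_4 = (8.1 − 4.6)/2 = 1.75 m; q_4 = 0.56 × 1.25 × 1.75 = 1.225 m³/s
w_5 = (10.2 − 5.7)/2 = 2.25 m; q_5 = 0.46 × 0.80 × 2.25 = 0.8280 m³/s
w_6 = (11.0 − 8.1)/2 = 1.45 m; q_6 = 0.31 × 0.44 × 1.45 = 0.1978 m³/s
w_7 = (11.0 − 10.2)/2 = 0.4 m; q_7 = 0.22 × 0.20 × 0.4 = 0.01760 m³/s
Q = Σ qᵢ = 3.553 m³/s
= 3.553 × 1000 = 3553 L/s

3550 L/s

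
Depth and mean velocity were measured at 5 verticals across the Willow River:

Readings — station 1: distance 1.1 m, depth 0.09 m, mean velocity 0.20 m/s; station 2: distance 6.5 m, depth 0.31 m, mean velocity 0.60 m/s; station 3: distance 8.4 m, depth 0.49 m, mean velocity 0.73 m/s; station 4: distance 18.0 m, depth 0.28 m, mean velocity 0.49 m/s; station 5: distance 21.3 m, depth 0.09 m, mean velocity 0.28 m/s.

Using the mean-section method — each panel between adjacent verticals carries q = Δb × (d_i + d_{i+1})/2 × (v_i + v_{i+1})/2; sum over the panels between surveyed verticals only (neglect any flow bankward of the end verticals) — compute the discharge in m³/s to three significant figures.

Panel 1-2: Δb = 5.4 m, d̄ = (0.09+0.31)/2 = 0.2, v̄ = (0.20+0.60)/2 = 0.4 → q = 5.4×0.2×0.4 = 0.4320 m³/s
Panel 2-3: Δb = 1.9 m, d̄ = (0.31+0.49)/2 = 0.4, v̄ = (0.60+0.73)/2 = 0.665 → q = 1.9×0.4×0.665 = 0.5054 m³/s
Panel 3-4: Δb = 9.6 m, d̄ = (0.49+0.28)/2 = 0.385, v̄ = (0.73+0.49)/2 = 0.61 → q = 9.6×0.385×0.61 = 2.255 m³/s
Panel 4-5: Δb = 3.3 m, d̄ = (0.28+0.09)/2 = 0.185, v̄ = (0.49+0.28)/2 = 0.385 → q = 3.3×0.185×0.385 = 0.2350 m³/s
Q = Σ q = 3.427 m³/s

3.43 m³/s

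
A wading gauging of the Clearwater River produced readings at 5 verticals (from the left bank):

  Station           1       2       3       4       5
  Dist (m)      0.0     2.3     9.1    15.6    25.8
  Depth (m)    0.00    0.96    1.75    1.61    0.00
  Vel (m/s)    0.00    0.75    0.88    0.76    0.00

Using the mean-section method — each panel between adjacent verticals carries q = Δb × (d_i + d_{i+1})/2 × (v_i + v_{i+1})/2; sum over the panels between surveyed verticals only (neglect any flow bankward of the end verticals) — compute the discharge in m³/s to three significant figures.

Panel 1-2: Δb = 2.3 m, d̄ = (0.00+0.96)/2 = 0.48, v̄ = (0.00+0.75)/2 = 0.375 → q = 2.3×0.48×0.375 = 0.4140 m³/s
Panel 2-3: Δb = 6.8 m, d̄ = (0.96+1.75)/2 = 1.355, v̄ = (0.75+0.88)/2 = 0.815 → q = 6.8×1.355×0.815 = 7.509 m³/s
Panel 3-4: Δb = 6.5 m, d̄ = (1.75+1.61)/2 = 1.68, v̄ = (0.88+0.76)/2 = 0.82 → q = 6.5×1.68×0.82 = 8.954 m³/s
Panel 4-5: Δb = 10.2 m, d̄ = (1.61+0.00)/2 = 0.805, v̄ = (0.76+0.00)/2 = 0.38 → q = 10.2×0.805×0.38 = 3.120 m³/s
Q = Σ q = 20.00 m³/s

20.0 m³/s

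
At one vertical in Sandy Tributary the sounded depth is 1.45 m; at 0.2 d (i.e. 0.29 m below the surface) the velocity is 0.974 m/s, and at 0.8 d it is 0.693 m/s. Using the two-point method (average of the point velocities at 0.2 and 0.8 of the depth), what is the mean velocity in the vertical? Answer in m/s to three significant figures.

0.834 m/s

v̄ = (0.974 + 0.693) / 2 = 0.8335 m/s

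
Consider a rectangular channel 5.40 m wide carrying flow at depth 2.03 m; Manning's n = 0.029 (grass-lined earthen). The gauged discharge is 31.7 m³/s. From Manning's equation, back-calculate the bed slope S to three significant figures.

0.00578

A = b·y = 5.40 × 2.03 = 10.96 m²
P = b + 2y = 5.40 + 2×2.03 = 9.460 m
R = A/P = 10.96/9.460 = 1.159 m
S = (Q·n / (1·A·R^(2/3)))² = (31.7×0.029 / (1×10.96×1.103))² = 0.005778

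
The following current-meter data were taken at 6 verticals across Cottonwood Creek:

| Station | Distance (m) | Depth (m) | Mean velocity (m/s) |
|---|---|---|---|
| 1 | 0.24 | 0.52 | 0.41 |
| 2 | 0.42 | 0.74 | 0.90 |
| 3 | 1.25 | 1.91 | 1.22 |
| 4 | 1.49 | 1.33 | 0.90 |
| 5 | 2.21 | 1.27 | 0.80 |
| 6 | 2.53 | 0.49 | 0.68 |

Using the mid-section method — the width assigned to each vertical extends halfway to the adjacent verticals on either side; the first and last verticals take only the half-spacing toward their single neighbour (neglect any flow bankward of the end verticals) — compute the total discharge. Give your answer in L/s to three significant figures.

2760 L/s

w_1 = (0.42 − 0.24)/2 = 0.09 m; q_1 = 0.41 × 0.52 × 0.09 = 0.01919 m³/s
w_2 = (1.25 − 0.24)/2 = 0.505 m; q_2 = 0.90 × 0.74 × 0.505 = 0.3363 m³/s
w_3 = (1.49 − 0.42)/2 = 0.535 m; q_3 = 1.22 × 1.91 × 0.535 = 1.247 m³/s
w_4 = (2.21 − 1.25)/2 = 0.48 m; q_4 = 0.90 × 1.33 × 0.48 = 0.5746 m³/s
w_5 = (2.53 − 1.49)/2 = 0.52 m; q_5 = 0.80 × 1.27 × 0.52 = 0.5283 m³/s
w_6 = (2.53 − 2.21)/2 = 0.16 m; q_6 = 0.68 × 0.49 × 0.16 = 0.05331 m³/s
Q = Σ qᵢ = 2.758 m³/s
= 2.758 × 1000 = 2758 L/s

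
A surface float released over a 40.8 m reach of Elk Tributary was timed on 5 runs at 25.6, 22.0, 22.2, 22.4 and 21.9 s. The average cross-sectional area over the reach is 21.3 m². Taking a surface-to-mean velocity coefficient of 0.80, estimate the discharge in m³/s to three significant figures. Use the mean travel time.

t̄ = (25.6 + 22.0 + 22.2 + 22.4 + 21.9) / 5 = 22.82 s
v_surface = L / t̄ = 40.8 / 22.82 = 1.788 m/s
v_mean = 0.80 × 1.788 = 1.430 m/s
Q = A × v_mean = 21.3 × 1.430 = 30.47 m³/s

30.5 m³/s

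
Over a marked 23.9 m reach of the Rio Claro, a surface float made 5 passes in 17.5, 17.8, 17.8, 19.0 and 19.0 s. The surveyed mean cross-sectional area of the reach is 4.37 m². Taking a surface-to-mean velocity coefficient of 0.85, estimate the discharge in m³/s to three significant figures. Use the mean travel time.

4.87 m³/s

t̄ = (17.5 + 17.8 + 17.8 + 19.0 + 19.0) / 5 = 18.22 s
v_surface = L / t̄ = 23.9 / 18.22 = 1.312 m/s
v_mean = 0.85 × 1.312 = 1.115 m/s
Q = A × v_mean = 4.37 × 1.115 = 4.872 m³/s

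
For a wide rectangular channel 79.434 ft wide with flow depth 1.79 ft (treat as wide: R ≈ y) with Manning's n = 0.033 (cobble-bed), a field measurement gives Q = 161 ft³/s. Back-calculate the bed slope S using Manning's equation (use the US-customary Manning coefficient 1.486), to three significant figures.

A = b·y = 79.434 × 1.79 = 142.2 ft²
Wide channel: R ≈ y = 1.79 ft
S = (Q·n / (1.486·A·R^(2/3)))² = (161×0.033 / (1.486×142.2×1.474))² = 0.0002909

0.000291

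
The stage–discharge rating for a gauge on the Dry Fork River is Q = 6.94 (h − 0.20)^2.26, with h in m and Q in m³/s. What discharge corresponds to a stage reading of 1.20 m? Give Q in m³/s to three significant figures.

Q = 6.94 × (1.20 − 0.20)^2.26 = 6.94 × 1^2.26 = 6.940 m³/s

6.94 m³/s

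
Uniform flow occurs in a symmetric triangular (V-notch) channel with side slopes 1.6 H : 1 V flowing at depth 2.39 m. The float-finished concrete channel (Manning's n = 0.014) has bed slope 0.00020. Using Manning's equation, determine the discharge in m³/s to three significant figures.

9.31 m³/s

A = z·y² = 1.6×2.39² = 9.139 m²
P = 2y√(1+z²) = 2×2.39×√(1+1.6²) = 9.019 m
R = A/P = 9.139/9.019 = 1.013 m
Q = (1/n)·A·R^(2/3)·S^(1/2) = (1/0.014) × 9.139 × 1.013^(2/3) × 0.00020^(1/2) = 9.314 m³/s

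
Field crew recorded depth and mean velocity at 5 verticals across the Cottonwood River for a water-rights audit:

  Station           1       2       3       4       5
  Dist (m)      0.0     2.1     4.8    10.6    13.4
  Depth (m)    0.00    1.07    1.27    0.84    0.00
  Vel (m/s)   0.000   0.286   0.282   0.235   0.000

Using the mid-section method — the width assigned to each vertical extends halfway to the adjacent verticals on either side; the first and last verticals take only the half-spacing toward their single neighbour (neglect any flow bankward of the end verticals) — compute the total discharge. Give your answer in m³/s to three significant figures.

w_2 = (4.8 − 0.0)/2 = 2.4 m; q_2 = 0.286 × 1.07 × 2.4 = 0.7344 m³/s
w_3 = (10.6 − 2.1)/2 = 4.25 m; q_3 = 0.282 × 1.27 × 4.25 = 1.522 m³/s
w_4 = (13.4 − 4.8)/2 = 4.3 m; q_4 = 0.235 × 0.84 × 4.3 = 0.8488 m³/s
Stations 1, 5 contribute zero (depth or velocity is 0).
Q = Σ qᵢ = 3.105 m³/s

3.11 m³/s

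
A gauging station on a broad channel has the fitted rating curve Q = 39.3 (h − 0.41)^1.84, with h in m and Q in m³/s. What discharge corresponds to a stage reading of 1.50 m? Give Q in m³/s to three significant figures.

Q = 39.3 × (1.50 − 0.41)^1.84 = 39.3 × 1.09^1.84 = 46.05 m³/s

46.1 m³/s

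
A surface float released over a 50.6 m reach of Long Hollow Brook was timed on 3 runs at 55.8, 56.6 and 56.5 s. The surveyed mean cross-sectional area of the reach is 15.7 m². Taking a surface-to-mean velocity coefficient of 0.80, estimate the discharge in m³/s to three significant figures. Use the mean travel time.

11.3 m³/s

t̄ = (55.8 + 56.6 + 56.5) / 3 = 56.3 s
v_surface = L / t̄ = 50.6 / 56.3 = 0.8988 m/s
v_mean = 0.80 × 0.8988 = 0.7190 m/s
Q = A × v_mean = 15.7 × 0.7190 = 11.29 m³/s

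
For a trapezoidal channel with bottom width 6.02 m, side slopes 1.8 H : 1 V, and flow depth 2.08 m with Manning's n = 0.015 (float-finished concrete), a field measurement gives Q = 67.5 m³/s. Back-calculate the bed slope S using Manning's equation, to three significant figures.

A = (b + z·y)·y = (6.02 + 1.8×2.08)×2.08 = 20.31 m²
P = b + 2y√(1+z²) = 6.02 + 2×2.08×√(1+1.8²) = 14.59 m
R = A/P = 20.31/14.59 = 1.392 m
S = (Q·n / (1·A·R^(2/3)))² = (67.5×0.015 / (1×20.31×1.247))² = 0.001599

0.00160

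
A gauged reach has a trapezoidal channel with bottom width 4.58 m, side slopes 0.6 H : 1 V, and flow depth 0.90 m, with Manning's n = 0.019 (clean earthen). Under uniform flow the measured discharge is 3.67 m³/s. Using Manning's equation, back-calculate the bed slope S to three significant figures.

0.000376

A = (b + z·y)·y = (4.58 + 0.6×0.90)×0.90 = 4.608 m²
P = b + 2y√(1+z²) = 4.58 + 2×0.90×√(1+0.6²) = 6.679 m
R = A/P = 4.608/6.679 = 0.6899 m
S = (Q·n / (1·A·R^(2/3)))² = (3.67×0.019 / (1×4.608×0.7808))² = 0.0003756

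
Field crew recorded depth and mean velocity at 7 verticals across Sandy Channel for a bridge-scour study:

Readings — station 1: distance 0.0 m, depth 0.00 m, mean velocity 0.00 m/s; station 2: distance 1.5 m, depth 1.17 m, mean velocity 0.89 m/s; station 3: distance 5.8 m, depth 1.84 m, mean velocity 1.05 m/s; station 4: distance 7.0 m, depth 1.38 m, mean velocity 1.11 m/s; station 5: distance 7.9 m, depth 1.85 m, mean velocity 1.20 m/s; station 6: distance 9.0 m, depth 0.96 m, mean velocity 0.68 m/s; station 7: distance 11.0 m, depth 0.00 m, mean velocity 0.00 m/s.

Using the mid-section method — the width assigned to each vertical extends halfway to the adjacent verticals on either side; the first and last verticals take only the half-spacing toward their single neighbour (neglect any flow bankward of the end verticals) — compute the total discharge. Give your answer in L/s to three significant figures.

w_2 = (5.8 − 0.0)/2 = 2.9 m; q_2 = 0.89 × 1.17 × 2.9 = 3.020 m³/s
w_3 = (7.0 − 1.5)/2 = 2.75 m; q_3 = 1.05 × 1.84 × 2.75 = 5.313 m³/s
w_4 = (7.9 − 5.8)/2 = 1.05 m; q_4 = 1.11 × 1.38 × 1.05 = 1.608 m³/s
w_5 = (9.0 − 7.0)/2 = 1 m; q_5 = 1.20 × 1.85 × 1 = 2.220 m³/s
w_6 = (11.0 − 7.9)/2 = 1.55 m; q_6 = 0.68 × 0.96 × 1.55 = 1.012 m³/s
Stations 1, 7 contribute zero (depth or velocity is 0).
Q = Σ qᵢ = 13.17 m³/s
= 13.17 × 1000 = 13170 L/s

13200 L/s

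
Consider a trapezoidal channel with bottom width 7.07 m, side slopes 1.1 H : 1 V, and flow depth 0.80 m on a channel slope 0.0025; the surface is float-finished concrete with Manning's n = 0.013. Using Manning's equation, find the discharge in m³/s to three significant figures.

18.8 m³/s

A = (b + z·y)·y = (7.07 + 1.1×0.80)×0.80 = 6.360 m²
P = b + 2y√(1+z²) = 7.07 + 2×0.80×√(1+1.1²) = 9.449 m
R = A/P = 6.360/9.449 = 0.6731 m
Q = (1/n)·A·R^(2/3)·S^(1/2) = (1/0.013) × 6.360 × 0.6731^(2/3) × 0.0025^(1/2) = 18.79 m³/s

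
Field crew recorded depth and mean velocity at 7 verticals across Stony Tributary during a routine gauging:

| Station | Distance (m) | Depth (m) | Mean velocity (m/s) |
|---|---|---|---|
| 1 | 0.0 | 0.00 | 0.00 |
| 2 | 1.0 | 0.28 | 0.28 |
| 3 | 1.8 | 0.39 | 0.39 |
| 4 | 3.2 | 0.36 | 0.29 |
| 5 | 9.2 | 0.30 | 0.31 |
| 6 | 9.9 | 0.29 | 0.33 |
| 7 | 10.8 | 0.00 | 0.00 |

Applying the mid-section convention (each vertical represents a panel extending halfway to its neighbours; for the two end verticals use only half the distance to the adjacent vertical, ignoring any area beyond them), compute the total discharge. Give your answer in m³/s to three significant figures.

w_2 = (1.8 − 0.0)/2 = 0.9 m; q_2 = 0.28 × 0.28 × 0.9 = 0.07056 m³/s
w_3 = (3.2 − 1.0)/2 = 1.1 m; q_3 = 0.39 × 0.39 × 1.1 = 0.1673 m³/s
w_4 = (9.2 − 1.8)/2 = 3.7 m; q_4 = 0.29 × 0.36 × 3.7 = 0.3863 m³/s
w_5 = (9.9 − 3.2)/2 = 3.35 m; q_5 = 0.31 × 0.30 × 3.35 = 0.3116 m³/s
w_6 = (10.8 − 9.2)/2 = 0.8 m; q_6 = 0.33 × 0.29 × 0.8 = 0.07656 m³/s
Stations 1, 7 contribute zero (depth or velocity is 0).
Q = Σ qᵢ = 1.012 m³/s

1.01 m³/s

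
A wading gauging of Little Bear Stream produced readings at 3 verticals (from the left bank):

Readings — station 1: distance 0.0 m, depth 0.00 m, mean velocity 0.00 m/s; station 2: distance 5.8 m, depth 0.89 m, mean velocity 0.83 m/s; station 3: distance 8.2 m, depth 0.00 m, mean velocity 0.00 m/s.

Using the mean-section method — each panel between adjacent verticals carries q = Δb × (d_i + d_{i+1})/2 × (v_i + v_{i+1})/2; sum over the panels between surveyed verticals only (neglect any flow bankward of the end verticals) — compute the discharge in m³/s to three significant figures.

1.51 m³/s

Panel 1-2: Δb = 5.8 m, d̄ = (0.00+0.89)/2 = 0.445, v̄ = (0.00+0.83)/2 = 0.415 → q = 5.8×0.445×0.415 = 1.071 m³/s
Panel 2-3: Δb = 2.4 m, d̄ = (0.89+0.00)/2 = 0.445, v̄ = (0.83+0.00)/2 = 0.415 → q = 2.4×0.445×0.415 = 0.4432 m³/s
Q = Σ q = 1.514 m³/s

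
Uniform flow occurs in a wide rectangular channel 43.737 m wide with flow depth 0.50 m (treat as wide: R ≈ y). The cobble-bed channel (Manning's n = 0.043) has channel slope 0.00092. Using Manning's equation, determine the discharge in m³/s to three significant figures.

9.72 m³/s

A = b·y = 43.737 × 0.50 = 21.87 m²
Wide channel: R ≈ y = 0.50 m
Q = (1/n)·A·R^(2/3)·S^(1/2) = (1/0.043) × 21.87 × 0.5000^(2/3) × 0.00092^(1/2) = 9.718 m³/s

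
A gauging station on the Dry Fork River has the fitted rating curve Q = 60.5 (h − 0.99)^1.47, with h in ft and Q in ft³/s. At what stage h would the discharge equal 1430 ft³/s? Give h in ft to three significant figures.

h − h₀ = (Q/C)^(1/b) = (1430/60.5)^(1/1.47) = 8.598 ft
h = 0.99 + 8.598 = 9.588 ft

9.59 ft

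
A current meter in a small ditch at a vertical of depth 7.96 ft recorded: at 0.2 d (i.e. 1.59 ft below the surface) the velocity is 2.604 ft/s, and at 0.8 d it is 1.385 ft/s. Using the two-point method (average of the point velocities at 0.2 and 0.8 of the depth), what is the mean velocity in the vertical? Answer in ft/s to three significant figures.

v̄ = (2.604 + 1.385) / 2 = 1.995 ft/s

1.99 ft/s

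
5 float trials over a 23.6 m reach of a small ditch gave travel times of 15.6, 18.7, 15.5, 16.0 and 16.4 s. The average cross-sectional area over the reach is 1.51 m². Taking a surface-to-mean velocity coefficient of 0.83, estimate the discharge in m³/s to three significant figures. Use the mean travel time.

1.80 m³/s

t̄ = (15.6 + 18.7 + 15.5 + 16.0 + 16.4) / 5 = 16.44 s
v_surface = L / t̄ = 23.6 / 16.44 = 1.436 m/s
v_mean = 0.83 × 1.436 = 1.191 m/s
Q = A × v_mean = 1.51 × 1.191 = 1.799 m³/s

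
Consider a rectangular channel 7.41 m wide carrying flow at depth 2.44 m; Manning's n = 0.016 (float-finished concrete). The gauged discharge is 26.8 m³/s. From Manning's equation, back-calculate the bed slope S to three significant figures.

0.000336

A = b·y = 7.41 × 2.44 = 18.08 m²
P = b + 2y = 7.41 + 2×2.44 = 12.29 m
R = A/P = 18.08/12.29 = 1.471 m
S = (Q·n / (1·A·R^(2/3)))² = (26.8×0.016 / (1×18.08×1.294))² = 0.0003362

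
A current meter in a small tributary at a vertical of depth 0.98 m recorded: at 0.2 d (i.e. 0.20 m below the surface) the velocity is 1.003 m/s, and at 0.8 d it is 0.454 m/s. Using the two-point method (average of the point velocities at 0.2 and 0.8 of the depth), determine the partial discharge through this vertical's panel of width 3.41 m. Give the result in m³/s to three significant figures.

v̄ = (1.003 + 0.454) / 2 = 0.7285 m/s
q = v̄ × d × w = 0.7285 × 0.98 × 3.41 = 2.435 m³/s

2.43 m³/s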